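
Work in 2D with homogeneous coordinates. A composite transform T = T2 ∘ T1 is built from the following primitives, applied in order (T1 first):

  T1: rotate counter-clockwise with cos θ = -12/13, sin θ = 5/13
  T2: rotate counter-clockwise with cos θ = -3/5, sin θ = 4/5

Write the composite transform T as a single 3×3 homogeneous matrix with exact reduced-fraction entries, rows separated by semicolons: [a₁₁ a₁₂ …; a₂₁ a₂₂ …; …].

T = [16/65 63/65 0; -63/65 16/65 0; 0 0 1]

T1 = [-12/13 -5/13 0; 5/13 -12/13 0; 0 0 1]
T2·T1 = [16/65 63/65 0; -63/65 16/65 0; 0 0 1]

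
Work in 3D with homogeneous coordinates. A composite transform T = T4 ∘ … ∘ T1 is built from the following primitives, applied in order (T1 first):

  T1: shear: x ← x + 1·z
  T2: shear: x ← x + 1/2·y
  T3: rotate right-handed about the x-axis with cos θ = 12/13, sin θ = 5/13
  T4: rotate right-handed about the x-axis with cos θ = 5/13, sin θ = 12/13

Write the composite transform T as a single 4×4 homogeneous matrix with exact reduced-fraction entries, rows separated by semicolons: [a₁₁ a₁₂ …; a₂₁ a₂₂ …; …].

T = [1 1/2 1 0; 0 0 -1 0; 0 1 0 0; 0 0 0 1]

T1 = [1 0 1 0; 0 1 0 0; 0 0 1 0; 0 0 0 1]
T2·T1 = [1 1/2 1 0; 0 1 0 0; 0 0 1 0; 0 0 0 1]
T3·…·T1 = [1 1/2 1 0; 0 12/13 -5/13 0; 0 5/13 12/13 0; 0 0 0 1]
T4·…·T1 = [1 1/2 1 0; 0 0 -1 0; 0 1 0 0; 0 0 0 1]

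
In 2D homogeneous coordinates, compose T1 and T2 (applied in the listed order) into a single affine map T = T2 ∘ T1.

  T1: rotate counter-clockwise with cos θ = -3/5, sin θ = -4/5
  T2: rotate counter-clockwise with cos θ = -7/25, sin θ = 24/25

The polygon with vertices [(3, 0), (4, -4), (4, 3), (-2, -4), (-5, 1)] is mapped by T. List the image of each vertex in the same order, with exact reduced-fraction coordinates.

image vertices: (351/125, -132/125), (292/125, -644/125), (24/5, 7/5), (-82/25, -76/25), (-541/125, 337/125)

T1 rotate counter-clockwise with cos θ = -3/5, sin θ = -4/5: (3, 0) → (-9/5, -12/5); (4, -4) → (-28/5, -4/5); (4, 3) → (0, -5); (-2, -4) → (-2, 4); (-5, 1) → (19/5, 17/5)
T2 rotate counter-clockwise with cos θ = -7/25, sin θ = 24/25: (-9/5, -12/5) → (351/125, -132/125); (-28/5, -4/5) → (292/125, -644/125); (0, -5) → (24/5, 7/5); (-2, 4) → (-82/25, -76/25); (19/5, 17/5) → (-541/125, 337/125)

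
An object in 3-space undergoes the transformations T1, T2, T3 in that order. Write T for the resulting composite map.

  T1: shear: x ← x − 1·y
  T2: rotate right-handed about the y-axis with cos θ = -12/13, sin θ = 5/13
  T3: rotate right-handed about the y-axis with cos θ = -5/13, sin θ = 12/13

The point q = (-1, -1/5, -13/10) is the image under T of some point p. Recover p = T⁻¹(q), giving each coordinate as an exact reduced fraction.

p = (-3/2, -1/5, 1)

T1 = [1 -1 0 0; 0 1 0 0; 0 0 1 0; 0 0 0 1]
T2·T1 = [-12/13 12/13 5/13 0; 0 1 0 0; -5/13 5/13 -12/13 0; 0 0 0 1]
T3·…·T1 = [0 0 -1 0; 0 1 0 0; 1 -1 0 0; 0 0 0 1]
det M = 1; M⁻¹ = [0 1 1 0; 0 1 0 0; -1 0 0 0; 0 0 0 1]
M⁻¹ · (-1, -1/5, -13/10)ᵀ = (-3/2, -1/5, 1)ᵀ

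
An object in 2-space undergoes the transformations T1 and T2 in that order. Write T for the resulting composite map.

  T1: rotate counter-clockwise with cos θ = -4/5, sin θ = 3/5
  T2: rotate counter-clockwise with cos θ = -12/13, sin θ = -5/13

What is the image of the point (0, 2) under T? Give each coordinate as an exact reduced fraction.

T1 rotate counter-clockwise with cos θ = -4/5, sin θ = 3/5: (0, 2) → (-6/5, -8/5)
T2 rotate counter-clockwise with cos θ = -12/13, sin θ = -5/13: (-6/5, -8/5) → (32/65, 126/65)

T(p) = (32/65, 126/65)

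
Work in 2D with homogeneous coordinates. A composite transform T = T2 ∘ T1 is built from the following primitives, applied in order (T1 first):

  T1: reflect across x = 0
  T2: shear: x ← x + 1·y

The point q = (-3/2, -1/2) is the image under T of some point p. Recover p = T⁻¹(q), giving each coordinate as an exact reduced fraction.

p = (1, -1/2)

T1 = [-1 0 0; 0 1 0; 0 0 1]
T2·T1 = [-1 1 0; 0 1 0; 0 0 1]
det M = -1; M⁻¹ = [-1 1 0; 0 1 0; 0 0 1]
M⁻¹ · (-3/2, -1/2)ᵀ = (1, -1/2)ᵀ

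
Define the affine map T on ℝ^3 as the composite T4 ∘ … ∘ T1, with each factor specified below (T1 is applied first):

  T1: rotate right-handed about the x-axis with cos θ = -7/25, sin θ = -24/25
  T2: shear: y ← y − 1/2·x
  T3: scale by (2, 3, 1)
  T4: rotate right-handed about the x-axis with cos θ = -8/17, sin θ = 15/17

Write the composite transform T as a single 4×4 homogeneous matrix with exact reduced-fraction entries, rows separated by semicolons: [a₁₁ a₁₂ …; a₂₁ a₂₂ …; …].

T1 = [1 0 0 0; 0 -7/25 24/25 0; 0 -24/25 -7/25 0; 0 0 0 1]
T2·T1 = [1 0 0 0; -1/2 -7/25 24/25 0; 0 -24/25 -7/25 0; 0 0 0 1]
T3·…·T1 = [2 0 0 0; -3/2 -21/25 72/25 0; 0 -24/25 -7/25 0; 0 0 0 1]
T4·…·T1 = [2 0 0 0; 12/17 528/425 -471/425 0; -45/34 -123/425 1136/425 0; 0 0 0 1]

T = [2 0 0 0; 12/17 528/425 -471/425 0; -45/34 -123/425 1136/425 0; 0 0 0 1]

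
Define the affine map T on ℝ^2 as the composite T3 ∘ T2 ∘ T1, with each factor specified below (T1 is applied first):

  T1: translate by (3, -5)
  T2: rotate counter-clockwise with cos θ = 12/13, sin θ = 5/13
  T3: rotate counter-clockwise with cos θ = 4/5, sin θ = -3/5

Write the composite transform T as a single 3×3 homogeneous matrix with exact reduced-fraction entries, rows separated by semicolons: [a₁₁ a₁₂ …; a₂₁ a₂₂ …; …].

T = [63/65 16/65 109/65; -16/65 63/65 -363/65; 0 0 1]

T1 = [1 0 3; 0 1 -5; 0 0 1]
T2·T1 = [12/13 -5/13 61/13; 5/13 12/13 -45/13; 0 0 1]
T3·…·T1 = [63/65 16/65 109/65; -16/65 63/65 -363/65; 0 0 1]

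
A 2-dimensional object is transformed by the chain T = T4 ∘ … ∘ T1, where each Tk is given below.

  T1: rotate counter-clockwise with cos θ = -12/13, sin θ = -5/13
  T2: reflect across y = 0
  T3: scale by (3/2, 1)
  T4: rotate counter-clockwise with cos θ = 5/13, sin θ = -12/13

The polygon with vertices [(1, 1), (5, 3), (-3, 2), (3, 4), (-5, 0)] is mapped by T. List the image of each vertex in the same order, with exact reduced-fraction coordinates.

T1 rotate counter-clockwise with cos θ = -12/13, sin θ = -5/13: (1, 1) → (-7/13, -17/13); (5, 3) → (-45/13, -61/13); (-3, 2) → (46/13, -9/13); (3, 4) → (-16/13, -63/13); (-5, 0) → (60/13, 25/13)
T2 reflect across y = 0: (-7/13, -17/13) → (-7/13, 17/13); (-45/13, -61/13) → (-45/13, 61/13); (46/13, -9/13) → (46/13, 9/13); (-16/13, -63/13) → (-16/13, 63/13); (60/13, 25/13) → (60/13, -25/13)
T3 scale by (3/2, 1): (-7/13, 17/13) → (-21/26, 17/13); (-45/13, 61/13) → (-135/26, 61/13); (46/13, 9/13) → (69/13, 9/13); (-16/13, 63/13) → (-24/13, 63/13); (60/13, -25/13) → (90/13, -25/13)
T4 rotate counter-clockwise with cos θ = 5/13, sin θ = -12/13: (-21/26, 17/13) → (303/338, 211/169); (-135/26, 61/13) → (789/338, 1115/169); (69/13, 9/13) → (453/169, -783/169); (-24/13, 63/13) → (636/169, 603/169); (90/13, -25/13) → (150/169, -1205/169)

image vertices: (303/338, 211/169), (789/338, 1115/169), (453/169, -783/169), (636/169, 603/169), (150/169, -1205/169)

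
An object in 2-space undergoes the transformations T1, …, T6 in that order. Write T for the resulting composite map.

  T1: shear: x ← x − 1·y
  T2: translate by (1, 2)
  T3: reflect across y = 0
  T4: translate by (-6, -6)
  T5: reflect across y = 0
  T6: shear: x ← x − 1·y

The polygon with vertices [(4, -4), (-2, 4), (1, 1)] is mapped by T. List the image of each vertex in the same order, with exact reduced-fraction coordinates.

T1 shear: x ← x − 1·y: (4, -4) → (8, -4); (-2, 4) → (-6, 4); (1, 1) → (0, 1)
T2 translate by (1, 2): (8, -4) → (9, -2); (-6, 4) → (-5, 6); (0, 1) → (1, 3)
T3 reflect across y = 0: (9, -2) → (9, 2); (-5, 6) → (-5, -6); (1, 3) → (1, -3)
T4 translate by (-6, -6): (9, 2) → (3, -4); (-5, -6) → (-11, -12); (1, -3) → (-5, -9)
T5 reflect across y = 0: (3, -4) → (3, 4); (-11, -12) → (-11, 12); (-5, -9) → (-5, 9)
T6 shear: x ← x − 1·y: (3, 4) → (-1, 4); (-11, 12) → (-23, 12); (-5, 9) → (-14, 9)

image vertices: (-1, 4), (-23, 12), (-14, 9)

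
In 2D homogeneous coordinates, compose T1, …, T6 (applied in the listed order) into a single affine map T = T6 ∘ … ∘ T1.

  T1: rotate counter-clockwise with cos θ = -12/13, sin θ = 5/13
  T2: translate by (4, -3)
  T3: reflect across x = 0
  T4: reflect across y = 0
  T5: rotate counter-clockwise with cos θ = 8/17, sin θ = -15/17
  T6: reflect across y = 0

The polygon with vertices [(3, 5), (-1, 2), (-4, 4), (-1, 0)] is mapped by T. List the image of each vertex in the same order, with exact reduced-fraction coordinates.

image vertices: (1332/221, -537/221), (588/221, -1354/221), (965/221, -2056/221), (148/221, -1312/221)

T1 rotate counter-clockwise with cos θ = -12/13, sin θ = 5/13: (3, 5) → (-61/13, -45/13); (-1, 2) → (2/13, -29/13); (-4, 4) → (28/13, -68/13); (-1, 0) → (12/13, -5/13)
T2 translate by (4, -3): (-61/13, -45/13) → (-9/13, -84/13); (2/13, -29/13) → (54/13, -68/13); (28/13, -68/13) → (80/13, -107/13); (12/13, -5/13) → (64/13, -44/13)
T3 reflect across x = 0: (-9/13, -84/13) → (9/13, -84/13); (54/13, -68/13) → (-54/13, -68/13); (80/13, -107/13) → (-80/13, -107/13); (64/13, -44/13) → (-64/13, -44/13)
T4 reflect across y = 0: (9/13, -84/13) → (9/13, 84/13); (-54/13, -68/13) → (-54/13, 68/13); (-80/13, -107/13) → (-80/13, 107/13); (-64/13, -44/13) → (-64/13, 44/13)
T5 rotate counter-clockwise with cos θ = 8/17, sin θ = -15/17: (9/13, 84/13) → (1332/221, 537/221); (-54/13, 68/13) → (588/221, 1354/221); (-80/13, 107/13) → (965/221, 2056/221); (-64/13, 44/13) → (148/221, 1312/221)
T6 reflect across y = 0: (1332/221, 537/221) → (1332/221, -537/221); (588/221, 1354/221) → (588/221, -1354/221); (965/221, 2056/221) → (965/221, -2056/221); (148/221, 1312/221) → (148/221, -1312/221)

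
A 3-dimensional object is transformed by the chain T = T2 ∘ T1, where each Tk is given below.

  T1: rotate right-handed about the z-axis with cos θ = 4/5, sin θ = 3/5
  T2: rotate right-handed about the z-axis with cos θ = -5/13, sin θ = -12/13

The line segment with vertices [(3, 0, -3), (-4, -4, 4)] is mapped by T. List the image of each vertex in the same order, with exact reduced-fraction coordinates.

T1 rotate right-handed about the z-axis with cos θ = 4/5, sin θ = 3/5: (3, 0, -3) → (12/5, 9/5, -3); (-4, -4, 4) → (-4/5, -28/5, 4)
T2 rotate right-handed about the z-axis with cos θ = -5/13, sin θ = -12/13: (12/5, 9/5, -3) → (48/65, -189/65, -3); (-4/5, -28/5, 4) → (-316/65, 188/65, 4)

image vertices: (48/65, -189/65, -3), (-316/65, 188/65, 4)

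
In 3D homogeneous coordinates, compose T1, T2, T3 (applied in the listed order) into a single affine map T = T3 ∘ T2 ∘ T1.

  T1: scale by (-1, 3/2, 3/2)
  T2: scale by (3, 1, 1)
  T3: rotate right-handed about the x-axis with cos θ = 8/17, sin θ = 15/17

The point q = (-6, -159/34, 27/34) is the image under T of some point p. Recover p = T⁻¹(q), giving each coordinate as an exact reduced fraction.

p = (2, -1, 3)

T1 = [-1 0 0 0; 0 3/2 0 0; 0 0 3/2 0; 0 0 0 1]
T2·T1 = [-3 0 0 0; 0 3/2 0 0; 0 0 3/2 0; 0 0 0 1]
T3·…·T1 = [-3 0 0 0; 0 12/17 -45/34 0; 0 45/34 12/17 0; 0 0 0 1]
det M = -27/4; M⁻¹ = [-1/3 0 0 0; 0 16/51 10/17 0; 0 -10/17 16/51 0; 0 0 0 1]
M⁻¹ · (-6, -159/34, 27/34)ᵀ = (2, -1, 3)ᵀ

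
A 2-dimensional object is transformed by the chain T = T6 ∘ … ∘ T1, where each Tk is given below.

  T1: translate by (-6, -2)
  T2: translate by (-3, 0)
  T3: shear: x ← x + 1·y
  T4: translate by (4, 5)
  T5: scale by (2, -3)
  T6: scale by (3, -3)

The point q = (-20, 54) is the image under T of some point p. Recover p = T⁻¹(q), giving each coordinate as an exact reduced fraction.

T1 = [1 0 -6; 0 1 -2; 0 0 1]
T2·T1 = [1 0 -9; 0 1 -2; 0 0 1]
T3·…·T1 = [1 1 -11; 0 1 -2; 0 0 1]
T4·…·T1 = [1 1 -7; 0 1 3; 0 0 1]
T5·…·T1 = [2 2 -14; 0 -3 -9; 0 0 1]
T6·…·T1 = [6 6 -42; 0 9 27; 0 0 1]
det M = 54; M⁻¹ = [1/6 -1/9 10; 0 1/9 -3; 0 0 1]
M⁻¹ · (-20, 54)ᵀ = (2/3, 3)ᵀ

p = (2/3, 3)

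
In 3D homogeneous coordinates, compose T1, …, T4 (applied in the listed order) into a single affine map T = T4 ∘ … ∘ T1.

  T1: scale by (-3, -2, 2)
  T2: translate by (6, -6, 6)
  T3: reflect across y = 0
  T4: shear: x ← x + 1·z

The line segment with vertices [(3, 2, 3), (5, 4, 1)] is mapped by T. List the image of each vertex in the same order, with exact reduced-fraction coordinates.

image vertices: (9, 10, 12), (-1, 14, 8)

T1 scale by (-3, -2, 2): (3, 2, 3) → (-9, -4, 6); (5, 4, 1) → (-15, -8, 2)
T2 translate by (6, -6, 6): (-9, -4, 6) → (-3, -10, 12); (-15, -8, 2) → (-9, -14, 8)
T3 reflect across y = 0: (-3, -10, 12) → (-3, 10, 12); (-9, -14, 8) → (-9, 14, 8)
T4 shear: x ← x + 1·z: (-3, 10, 12) → (9, 10, 12); (-9, 14, 8) → (-1, 14, 8)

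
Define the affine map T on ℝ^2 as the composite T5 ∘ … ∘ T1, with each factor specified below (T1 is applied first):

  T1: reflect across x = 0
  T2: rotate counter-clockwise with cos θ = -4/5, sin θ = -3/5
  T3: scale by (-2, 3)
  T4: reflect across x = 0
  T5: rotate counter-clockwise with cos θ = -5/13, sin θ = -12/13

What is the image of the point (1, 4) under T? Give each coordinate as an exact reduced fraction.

T1 reflect across x = 0: (1, 4) → (-1, 4)
T2 rotate counter-clockwise with cos θ = -4/5, sin θ = -3/5: (-1, 4) → (16/5, -13/5)
T3 scale by (-2, 3): (16/5, -13/5) → (-32/5, -39/5)
T4 reflect across x = 0: (-32/5, -39/5) → (32/5, -39/5)
T5 rotate counter-clockwise with cos θ = -5/13, sin θ = -12/13: (32/5, -39/5) → (-628/65, -189/65)

T(p) = (-628/65, -189/65)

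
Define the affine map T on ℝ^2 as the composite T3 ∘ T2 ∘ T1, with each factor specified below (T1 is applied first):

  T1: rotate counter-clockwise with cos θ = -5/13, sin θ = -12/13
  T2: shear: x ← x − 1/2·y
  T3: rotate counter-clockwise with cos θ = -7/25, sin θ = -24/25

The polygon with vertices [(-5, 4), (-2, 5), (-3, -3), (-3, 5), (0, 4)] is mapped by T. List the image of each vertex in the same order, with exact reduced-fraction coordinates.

T1 rotate counter-clockwise with cos θ = -5/13, sin θ = -12/13: (-5, 4) → (73/13, 40/13); (-2, 5) → (70/13, -1/13); (-3, -3) → (-21/13, 51/13); (-3, 5) → (75/13, 11/13); (0, 4) → (48/13, -20/13)
T2 shear: x ← x − 1/2·y: (73/13, 40/13) → (53/13, 40/13); (70/13, -1/13) → (141/26, -1/13); (-21/13, 51/13) → (-93/26, 51/13); (75/13, 11/13) → (139/26, 11/13); (48/13, -20/13) → (58/13, -20/13)
T3 rotate counter-clockwise with cos θ = -7/25, sin θ = -24/25: (53/13, 40/13) → (589/325, -1552/325); (141/26, -1/13) → (-207/130, -337/65); (-93/26, 51/13) → (3099/650, 759/325); (139/26, 11/13) → (-89/130, -349/65); (58/13, -20/13) → (-886/325, -1252/325)

image vertices: (589/325, -1552/325), (-207/130, -337/65), (3099/650, 759/325), (-89/130, -349/65), (-886/325, -1252/325)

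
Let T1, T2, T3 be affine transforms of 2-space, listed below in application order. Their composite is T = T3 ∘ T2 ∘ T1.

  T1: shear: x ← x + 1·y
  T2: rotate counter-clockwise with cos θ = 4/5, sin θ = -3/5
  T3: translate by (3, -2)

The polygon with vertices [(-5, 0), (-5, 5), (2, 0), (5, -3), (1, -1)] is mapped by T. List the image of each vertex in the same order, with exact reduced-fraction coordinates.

T1 shear: x ← x + 1·y: (-5, 0) → (-5, 0); (-5, 5) → (0, 5); (2, 0) → (2, 0); (5, -3) → (2, -3); (1, -1) → (0, -1)
T2 rotate counter-clockwise with cos θ = 4/5, sin θ = -3/5: (-5, 0) → (-4, 3); (0, 5) → (3, 4); (2, 0) → (8/5, -6/5); (2, -3) → (-1/5, -18/5); (0, -1) → (-3/5, -4/5)
T3 translate by (3, -2): (-4, 3) → (-1, 1); (3, 4) → (6, 2); (8/5, -6/5) → (23/5, -16/5); (-1/5, -18/5) → (14/5, -28/5); (-3/5, -4/5) → (12/5, -14/5)

image vertices: (-1, 1), (6, 2), (23/5, -16/5), (14/5, -28/5), (12/5, -14/5)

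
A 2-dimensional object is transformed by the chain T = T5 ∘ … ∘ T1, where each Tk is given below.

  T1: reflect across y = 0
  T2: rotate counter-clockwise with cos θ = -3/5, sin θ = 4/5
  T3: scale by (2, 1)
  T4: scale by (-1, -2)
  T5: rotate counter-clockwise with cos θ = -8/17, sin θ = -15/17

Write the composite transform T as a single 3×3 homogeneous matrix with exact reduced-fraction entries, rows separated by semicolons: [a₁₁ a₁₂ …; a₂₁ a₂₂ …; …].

T1 = [1 0 0; 0 -1 0; 0 0 1]
T2·T1 = [-3/5 4/5 0; 4/5 3/5 0; 0 0 1]
T3·…·T1 = [-6/5 8/5 0; 4/5 3/5 0; 0 0 1]
T4·…·T1 = [6/5 -8/5 0; -8/5 -6/5 0; 0 0 1]
T5·…·T1 = [-168/85 -26/85 0; -26/85 168/85 0; 0 0 1]

T = [-168/85 -26/85 0; -26/85 168/85 0; 0 0 1]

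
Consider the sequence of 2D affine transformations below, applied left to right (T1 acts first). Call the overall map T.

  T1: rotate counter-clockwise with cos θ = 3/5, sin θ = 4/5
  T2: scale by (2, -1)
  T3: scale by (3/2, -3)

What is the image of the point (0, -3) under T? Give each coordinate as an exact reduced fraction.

T(p) = (36/5, -27/5)

T1 rotate counter-clockwise with cos θ = 3/5, sin θ = 4/5: (0, -3) → (12/5, -9/5)
T2 scale by (2, -1): (12/5, -9/5) → (24/5, 9/5)
T3 scale by (3/2, -3): (24/5, 9/5) → (36/5, -27/5)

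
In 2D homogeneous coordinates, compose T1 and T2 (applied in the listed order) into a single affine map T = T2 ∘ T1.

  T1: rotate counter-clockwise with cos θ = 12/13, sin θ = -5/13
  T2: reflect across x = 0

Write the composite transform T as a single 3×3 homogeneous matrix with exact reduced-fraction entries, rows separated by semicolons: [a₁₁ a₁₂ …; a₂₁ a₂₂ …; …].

T = [-12/13 -5/13 0; -5/13 12/13 0; 0 0 1]

T1 = [12/13 5/13 0; -5/13 12/13 0; 0 0 1]
T2·T1 = [-12/13 -5/13 0; -5/13 12/13 0; 0 0 1]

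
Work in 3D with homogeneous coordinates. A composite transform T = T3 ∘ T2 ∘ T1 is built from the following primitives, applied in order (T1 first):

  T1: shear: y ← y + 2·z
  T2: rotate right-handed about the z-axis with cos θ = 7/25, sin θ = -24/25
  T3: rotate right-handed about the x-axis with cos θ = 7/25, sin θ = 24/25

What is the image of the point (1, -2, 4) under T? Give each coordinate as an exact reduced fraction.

T(p) = (151/25, -2274/625, 1132/625)

T1 shear: y ← y + 2·z: (1, -2, 4) → (1, 6, 4)
T2 rotate right-handed about the z-axis with cos θ = 7/25, sin θ = -24/25: (1, 6, 4) → (151/25, 18/25, 4)
T3 rotate right-handed about the x-axis with cos θ = 7/25, sin θ = 24/25: (151/25, 18/25, 4) → (151/25, -2274/625, 1132/625)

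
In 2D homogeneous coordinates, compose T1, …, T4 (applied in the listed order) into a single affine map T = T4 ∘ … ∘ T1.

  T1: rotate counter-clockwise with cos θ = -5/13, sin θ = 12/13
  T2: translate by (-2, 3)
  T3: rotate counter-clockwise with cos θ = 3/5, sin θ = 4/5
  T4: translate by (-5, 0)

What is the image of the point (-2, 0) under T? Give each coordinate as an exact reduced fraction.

T(p) = (-433/65, -19/65)

T1 rotate counter-clockwise with cos θ = -5/13, sin θ = 12/13: (-2, 0) → (10/13, -24/13)
T2 translate by (-2, 3): (10/13, -24/13) → (-16/13, 15/13)
T3 rotate counter-clockwise with cos θ = 3/5, sin θ = 4/5: (-16/13, 15/13) → (-108/65, -19/65)
T4 translate by (-5, 0): (-108/65, -19/65) → (-433/65, -19/65)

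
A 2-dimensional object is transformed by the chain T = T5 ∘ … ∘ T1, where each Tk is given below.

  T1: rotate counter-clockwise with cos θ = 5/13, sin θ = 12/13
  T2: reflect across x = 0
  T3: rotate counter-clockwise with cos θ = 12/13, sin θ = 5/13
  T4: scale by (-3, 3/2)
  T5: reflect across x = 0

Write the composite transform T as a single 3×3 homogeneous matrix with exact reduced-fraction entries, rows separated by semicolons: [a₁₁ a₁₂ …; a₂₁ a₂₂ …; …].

T1 = [5/13 -12/13 0; 12/13 5/13 0; 0 0 1]
T2·T1 = [-5/13 12/13 0; 12/13 5/13 0; 0 0 1]
T3·…·T1 = [-120/169 119/169 0; 119/169 120/169 0; 0 0 1]
T4·…·T1 = [360/169 -357/169 0; 357/338 180/169 0; 0 0 1]
T5·…·T1 = [-360/169 357/169 0; 357/338 180/169 0; 0 0 1]

T = [-360/169 357/169 0; 357/338 180/169 0; 0 0 1]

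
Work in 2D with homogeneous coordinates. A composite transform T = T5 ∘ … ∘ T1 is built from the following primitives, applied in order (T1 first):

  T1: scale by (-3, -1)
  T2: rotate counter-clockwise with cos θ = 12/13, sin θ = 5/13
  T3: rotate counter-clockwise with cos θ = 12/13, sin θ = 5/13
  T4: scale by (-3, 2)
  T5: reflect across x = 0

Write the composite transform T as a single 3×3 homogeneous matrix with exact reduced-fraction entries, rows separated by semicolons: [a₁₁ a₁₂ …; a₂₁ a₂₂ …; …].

T1 = [-3 0 0; 0 -1 0; 0 0 1]
T2·T1 = [-36/13 5/13 0; -15/13 -12/13 0; 0 0 1]
T3·…·T1 = [-357/169 120/169 0; -360/169 -119/169 0; 0 0 1]
T4·…·T1 = [1071/169 -360/169 0; -720/169 -238/169 0; 0 0 1]
T5·…·T1 = [-1071/169 360/169 0; -720/169 -238/169 0; 0 0 1]

T = [-1071/169 360/169 0; -720/169 -238/169 0; 0 0 1]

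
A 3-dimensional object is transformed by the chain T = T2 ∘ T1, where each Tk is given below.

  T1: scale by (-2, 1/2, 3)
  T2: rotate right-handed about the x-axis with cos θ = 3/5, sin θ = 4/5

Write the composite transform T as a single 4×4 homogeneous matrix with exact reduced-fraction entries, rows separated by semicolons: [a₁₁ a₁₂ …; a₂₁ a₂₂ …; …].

T1 = [-2 0 0 0; 0 1/2 0 0; 0 0 3 0; 0 0 0 1]
T2·T1 = [-2 0 0 0; 0 3/10 -12/5 0; 0 2/5 9/5 0; 0 0 0 1]

T = [-2 0 0 0; 0 3/10 -12/5 0; 0 2/5 9/5 0; 0 0 0 1]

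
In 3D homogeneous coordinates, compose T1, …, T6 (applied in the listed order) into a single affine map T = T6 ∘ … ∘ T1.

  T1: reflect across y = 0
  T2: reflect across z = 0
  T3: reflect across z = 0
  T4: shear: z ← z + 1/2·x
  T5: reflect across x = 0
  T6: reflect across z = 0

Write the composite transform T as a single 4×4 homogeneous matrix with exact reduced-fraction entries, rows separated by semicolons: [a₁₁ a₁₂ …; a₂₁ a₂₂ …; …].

T1 = [1 0 0 0; 0 -1 0 0; 0 0 1 0; 0 0 0 1]
T2·T1 = [1 0 0 0; 0 -1 0 0; 0 0 -1 0; 0 0 0 1]
T3·…·T1 = [1 0 0 0; 0 -1 0 0; 0 0 1 0; 0 0 0 1]
T4·…·T1 = [1 0 0 0; 0 -1 0 0; 1/2 0 1 0; 0 0 0 1]
T5·…·T1 = [-1 0 0 0; 0 -1 0 0; 1/2 0 1 0; 0 0 0 1]
T6·…·T1 = [-1 0 0 0; 0 -1 0 0; -1/2 0 -1 0; 0 0 0 1]

T = [-1 0 0 0; 0 -1 0 0; -1/2 0 -1 0; 0 0 0 1]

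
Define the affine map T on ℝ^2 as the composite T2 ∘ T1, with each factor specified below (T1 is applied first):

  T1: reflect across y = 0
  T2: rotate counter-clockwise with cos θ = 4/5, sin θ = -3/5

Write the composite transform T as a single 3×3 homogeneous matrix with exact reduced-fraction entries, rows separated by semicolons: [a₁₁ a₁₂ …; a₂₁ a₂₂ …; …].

T1 = [1 0 0; 0 -1 0; 0 0 1]
T2·T1 = [4/5 -3/5 0; -3/5 -4/5 0; 0 0 1]

T = [4/5 -3/5 0; -3/5 -4/5 0; 0 0 1]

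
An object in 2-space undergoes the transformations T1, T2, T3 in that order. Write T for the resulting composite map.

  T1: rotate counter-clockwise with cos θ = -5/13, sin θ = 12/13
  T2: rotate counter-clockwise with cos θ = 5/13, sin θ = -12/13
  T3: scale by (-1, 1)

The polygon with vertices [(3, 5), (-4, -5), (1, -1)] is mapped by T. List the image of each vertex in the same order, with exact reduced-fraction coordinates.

T1 rotate counter-clockwise with cos θ = -5/13, sin θ = 12/13: (3, 5) → (-75/13, 11/13); (-4, -5) → (80/13, -23/13); (1, -1) → (7/13, 17/13)
T2 rotate counter-clockwise with cos θ = 5/13, sin θ = -12/13: (-75/13, 11/13) → (-243/169, 955/169); (80/13, -23/13) → (124/169, -1075/169); (7/13, 17/13) → (239/169, 1/169)
T3 scale by (-1, 1): (-243/169, 955/169) → (243/169, 955/169); (124/169, -1075/169) → (-124/169, -1075/169); (239/169, 1/169) → (-239/169, 1/169)

image vertices: (243/169, 955/169), (-124/169, -1075/169), (-239/169, 1/169)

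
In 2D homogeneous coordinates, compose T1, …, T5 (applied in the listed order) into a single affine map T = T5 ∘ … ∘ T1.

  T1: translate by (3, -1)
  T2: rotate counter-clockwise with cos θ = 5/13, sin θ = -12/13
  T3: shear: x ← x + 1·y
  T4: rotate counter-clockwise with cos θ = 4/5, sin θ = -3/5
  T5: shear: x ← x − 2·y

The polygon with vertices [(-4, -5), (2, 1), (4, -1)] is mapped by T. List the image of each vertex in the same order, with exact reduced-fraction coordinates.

image vertices: (-172/13, 213/65), (-10/13, -27/13), (-72/13, -127/65)

T1 translate by (3, -1): (-4, -5) → (-1, -6); (2, 1) → (5, 0); (4, -1) → (7, -2)
T2 rotate counter-clockwise with cos θ = 5/13, sin θ = -12/13: (-1, -6) → (-77/13, -18/13); (5, 0) → (25/13, -60/13); (7, -2) → (11/13, -94/13)
T3 shear: x ← x + 1·y: (-77/13, -18/13) → (-95/13, -18/13); (25/13, -60/13) → (-35/13, -60/13); (11/13, -94/13) → (-83/13, -94/13)
T4 rotate counter-clockwise with cos θ = 4/5, sin θ = -3/5: (-95/13, -18/13) → (-434/65, 213/65); (-35/13, -60/13) → (-64/13, -27/13); (-83/13, -94/13) → (-614/65, -127/65)
T5 shear: x ← x − 2·y: (-434/65, 213/65) → (-172/13, 213/65); (-64/13, -27/13) → (-10/13, -27/13); (-614/65, -127/65) → (-72/13, -127/65)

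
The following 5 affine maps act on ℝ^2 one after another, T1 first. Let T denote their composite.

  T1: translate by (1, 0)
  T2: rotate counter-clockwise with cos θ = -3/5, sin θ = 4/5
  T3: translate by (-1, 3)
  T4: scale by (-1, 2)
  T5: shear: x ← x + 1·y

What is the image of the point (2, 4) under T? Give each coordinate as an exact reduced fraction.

T(p) = (12, 6)

T1 translate by (1, 0): (2, 4) → (3, 4)
T2 rotate counter-clockwise with cos θ = -3/5, sin θ = 4/5: (3, 4) → (-5, 0)
T3 translate by (-1, 3): (-5, 0) → (-6, 3)
T4 scale by (-1, 2): (-6, 3) → (6, 6)
T5 shear: x ← x + 1·y: (6, 6) → (12, 6)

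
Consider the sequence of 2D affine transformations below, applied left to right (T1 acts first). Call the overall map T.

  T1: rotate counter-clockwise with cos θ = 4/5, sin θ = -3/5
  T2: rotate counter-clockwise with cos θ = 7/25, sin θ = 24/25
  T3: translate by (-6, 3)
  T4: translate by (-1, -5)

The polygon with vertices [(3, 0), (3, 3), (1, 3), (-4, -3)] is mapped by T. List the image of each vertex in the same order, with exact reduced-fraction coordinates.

T1 rotate counter-clockwise with cos θ = 4/5, sin θ = -3/5: (3, 0) → (12/5, -9/5); (3, 3) → (21/5, 3/5); (1, 3) → (13/5, 9/5); (-4, -3) → (-5, 0)
T2 rotate counter-clockwise with cos θ = 7/25, sin θ = 24/25: (12/5, -9/5) → (12/5, 9/5); (21/5, 3/5) → (3/5, 21/5); (13/5, 9/5) → (-1, 3); (-5, 0) → (-7/5, -24/5)
T3 translate by (-6, 3): (12/5, 9/5) → (-18/5, 24/5); (3/5, 21/5) → (-27/5, 36/5); (-1, 3) → (-7, 6); (-7/5, -24/5) → (-37/5, -9/5)
T4 translate by (-1, -5): (-18/5, 24/5) → (-23/5, -1/5); (-27/5, 36/5) → (-32/5, 11/5); (-7, 6) → (-8, 1); (-37/5, -9/5) → (-42/5, -34/5)

image vertices: (-23/5, -1/5), (-32/5, 11/5), (-8, 1), (-42/5, -34/5)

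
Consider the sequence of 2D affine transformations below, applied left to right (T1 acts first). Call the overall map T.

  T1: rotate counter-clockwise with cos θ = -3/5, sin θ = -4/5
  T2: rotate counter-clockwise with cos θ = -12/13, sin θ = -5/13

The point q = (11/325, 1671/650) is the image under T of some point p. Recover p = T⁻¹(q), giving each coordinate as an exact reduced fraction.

p = (5/2, 3/5)

T1 = [-3/5 4/5 0; -4/5 -3/5 0; 0 0 1]
T2·T1 = [16/65 -63/65 0; 63/65 16/65 0; 0 0 1]
det M = 1; M⁻¹ = [16/65 63/65 0; -63/65 16/65 0; 0 0 1]
M⁻¹ · (11/325, 1671/650)ᵀ = (5/2, 3/5)ᵀ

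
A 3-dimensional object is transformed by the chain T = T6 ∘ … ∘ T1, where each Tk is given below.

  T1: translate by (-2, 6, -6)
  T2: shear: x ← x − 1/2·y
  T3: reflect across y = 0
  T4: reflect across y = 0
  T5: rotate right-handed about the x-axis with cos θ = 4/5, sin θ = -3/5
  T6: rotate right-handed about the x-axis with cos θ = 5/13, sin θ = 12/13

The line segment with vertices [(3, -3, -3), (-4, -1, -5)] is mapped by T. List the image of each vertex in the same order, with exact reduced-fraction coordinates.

image vertices: (-1/2, 93/13, -81/13), (-17/2, 643/65, -451/65)

T1 translate by (-2, 6, -6): (3, -3, -3) → (1, 3, -9); (-4, -1, -5) → (-6, 5, -11)
T2 shear: x ← x − 1/2·y: (1, 3, -9) → (-1/2, 3, -9); (-6, 5, -11) → (-17/2, 5, -11)
T3 reflect across y = 0: (-1/2, 3, -9) → (-1/2, -3, -9); (-17/2, 5, -11) → (-17/2, -5, -11)
T4 reflect across y = 0: (-1/2, -3, -9) → (-1/2, 3, -9); (-17/2, -5, -11) → (-17/2, 5, -11)
T5 rotate right-handed about the x-axis with cos θ = 4/5, sin θ = -3/5: (-1/2, 3, -9) → (-1/2, -3, -9); (-17/2, 5, -11) → (-17/2, -13/5, -59/5)
T6 rotate right-handed about the x-axis with cos θ = 5/13, sin θ = 12/13: (-1/2, -3, -9) → (-1/2, 93/13, -81/13); (-17/2, -13/5, -59/5) → (-17/2, 643/65, -451/65)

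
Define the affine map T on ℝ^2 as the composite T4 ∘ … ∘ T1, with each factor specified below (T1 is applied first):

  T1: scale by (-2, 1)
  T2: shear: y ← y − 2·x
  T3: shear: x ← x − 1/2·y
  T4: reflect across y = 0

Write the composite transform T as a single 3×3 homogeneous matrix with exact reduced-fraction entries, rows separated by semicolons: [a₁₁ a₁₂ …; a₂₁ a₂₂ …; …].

T = [-4 -1/2 0; -4 -1 0; 0 0 1]

T1 = [-2 0 0; 0 1 0; 0 0 1]
T2·T1 = [-2 0 0; 4 1 0; 0 0 1]
T3·…·T1 = [-4 -1/2 0; 4 1 0; 0 0 1]
T4·…·T1 = [-4 -1/2 0; -4 -1 0; 0 0 1]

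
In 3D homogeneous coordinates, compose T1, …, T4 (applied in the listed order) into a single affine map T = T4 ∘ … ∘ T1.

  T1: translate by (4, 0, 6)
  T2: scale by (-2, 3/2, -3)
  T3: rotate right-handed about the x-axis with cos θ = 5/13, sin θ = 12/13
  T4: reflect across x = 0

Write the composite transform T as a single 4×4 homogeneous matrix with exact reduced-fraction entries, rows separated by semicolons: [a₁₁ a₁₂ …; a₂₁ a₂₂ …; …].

T1 = [1 0 0 4; 0 1 0 0; 0 0 1 6; 0 0 0 1]
T2·T1 = [-2 0 0 -8; 0 3/2 0 0; 0 0 -3 -18; 0 0 0 1]
T3·…·T1 = [-2 0 0 -8; 0 15/26 36/13 216/13; 0 18/13 -15/13 -90/13; 0 0 0 1]
T4·…·T1 = [2 0 0 8; 0 15/26 36/13 216/13; 0 18/13 -15/13 -90/13; 0 0 0 1]

T = [2 0 0 8; 0 15/26 36/13 216/13; 0 18/13 -15/13 -90/13; 0 0 0 1]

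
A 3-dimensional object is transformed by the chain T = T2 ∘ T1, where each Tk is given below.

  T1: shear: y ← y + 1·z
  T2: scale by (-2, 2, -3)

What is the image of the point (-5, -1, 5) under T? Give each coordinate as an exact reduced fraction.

T(p) = (10, 8, -15)

T1 shear: y ← y + 1·z: (-5, -1, 5) → (-5, 4, 5)
T2 scale by (-2, 2, -3): (-5, 4, 5) → (10, 8, -15)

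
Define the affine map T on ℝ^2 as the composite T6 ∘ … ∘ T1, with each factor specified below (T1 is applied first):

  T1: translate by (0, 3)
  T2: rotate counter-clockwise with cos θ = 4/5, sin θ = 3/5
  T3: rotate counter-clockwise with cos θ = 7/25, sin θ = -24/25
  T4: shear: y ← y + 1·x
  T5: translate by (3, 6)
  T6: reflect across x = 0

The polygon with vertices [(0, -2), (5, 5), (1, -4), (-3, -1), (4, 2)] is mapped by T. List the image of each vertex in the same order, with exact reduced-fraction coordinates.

T1 translate by (0, 3): (0, -2) → (0, 1); (5, 5) → (5, 8); (1, -4) → (1, -1); (-3, -1) → (-3, 2); (4, 2) → (4, 5)
T2 rotate counter-clockwise with cos θ = 4/5, sin θ = 3/5: (0, 1) → (-3/5, 4/5); (5, 8) → (-4/5, 47/5); (1, -1) → (7/5, -1/5); (-3, 2) → (-18/5, -1/5); (4, 5) → (1/5, 32/5)
T3 rotate counter-clockwise with cos θ = 7/25, sin θ = -24/25: (-3/5, 4/5) → (3/5, 4/5); (-4/5, 47/5) → (44/5, 17/5); (7/5, -1/5) → (1/5, -7/5); (-18/5, -1/5) → (-6/5, 17/5); (1/5, 32/5) → (31/5, 8/5)
T4 shear: y ← y + 1·x: (3/5, 4/5) → (3/5, 7/5); (44/5, 17/5) → (44/5, 61/5); (1/5, -7/5) → (1/5, -6/5); (-6/5, 17/5) → (-6/5, 11/5); (31/5, 8/5) → (31/5, 39/5)
T5 translate by (3, 6): (3/5, 7/5) → (18/5, 37/5); (44/5, 61/5) → (59/5, 91/5); (1/5, -6/5) → (16/5, 24/5); (-6/5, 11/5) → (9/5, 41/5); (31/5, 39/5) → (46/5, 69/5)
T6 reflect across x = 0: (18/5, 37/5) → (-18/5, 37/5); (59/5, 91/5) → (-59/5, 91/5); (16/5, 24/5) → (-16/5, 24/5); (9/5, 41/5) → (-9/5, 41/5); (46/5, 69/5) → (-46/5, 69/5)

image vertices: (-18/5, 37/5), (-59/5, 91/5), (-16/5, 24/5), (-9/5, 41/5), (-46/5, 69/5)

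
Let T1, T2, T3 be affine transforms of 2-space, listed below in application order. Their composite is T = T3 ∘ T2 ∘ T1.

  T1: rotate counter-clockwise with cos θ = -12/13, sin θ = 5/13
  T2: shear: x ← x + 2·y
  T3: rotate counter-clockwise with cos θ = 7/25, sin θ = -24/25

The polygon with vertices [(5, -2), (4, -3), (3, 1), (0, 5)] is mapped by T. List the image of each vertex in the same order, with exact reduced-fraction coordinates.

image vertices: (1512/325, -809/325), (1897/325, -1504/325), (-173/325, 861/325), (-491/65, 612/65)

T1 rotate counter-clockwise with cos θ = -12/13, sin θ = 5/13: (5, -2) → (-50/13, 49/13); (4, -3) → (-33/13, 56/13); (3, 1) → (-41/13, 3/13); (0, 5) → (-25/13, -60/13)
T2 shear: x ← x + 2·y: (-50/13, 49/13) → (48/13, 49/13); (-33/13, 56/13) → (79/13, 56/13); (-41/13, 3/13) → (-35/13, 3/13); (-25/13, -60/13) → (-145/13, -60/13)
T3 rotate counter-clockwise with cos θ = 7/25, sin θ = -24/25: (48/13, 49/13) → (1512/325, -809/325); (79/13, 56/13) → (1897/325, -1504/325); (-35/13, 3/13) → (-173/325, 861/325); (-145/13, -60/13) → (-491/65, 612/65)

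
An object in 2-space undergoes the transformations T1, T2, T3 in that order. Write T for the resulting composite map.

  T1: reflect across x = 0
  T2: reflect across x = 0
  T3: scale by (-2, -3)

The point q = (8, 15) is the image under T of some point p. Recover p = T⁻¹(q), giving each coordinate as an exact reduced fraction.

p = (-4, -5)

T1 = [-1 0 0; 0 1 0; 0 0 1]
T2·T1 = [1 0 0; 0 1 0; 0 0 1]
T3·…·T1 = [-2 0 0; 0 -3 0; 0 0 1]
det M = 6; M⁻¹ = [-1/2 0 0; 0 -1/3 0; 0 0 1]
M⁻¹ · (8, 15)ᵀ = (-4, -5)ᵀ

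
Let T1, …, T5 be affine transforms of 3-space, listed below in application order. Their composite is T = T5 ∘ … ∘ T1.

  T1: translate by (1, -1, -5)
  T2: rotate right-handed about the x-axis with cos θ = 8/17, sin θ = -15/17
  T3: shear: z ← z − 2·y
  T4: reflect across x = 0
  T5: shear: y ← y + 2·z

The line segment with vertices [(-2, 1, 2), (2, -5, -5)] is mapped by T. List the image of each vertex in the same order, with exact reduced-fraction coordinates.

T1 translate by (1, -1, -5): (-2, 1, 2) → (-1, 0, -3); (2, -5, -5) → (3, -6, -10)
T2 rotate right-handed about the x-axis with cos θ = 8/17, sin θ = -15/17: (-1, 0, -3) → (-1, -45/17, -24/17); (3, -6, -10) → (3, -198/17, 10/17)
T3 shear: z ← z − 2·y: (-1, -45/17, -24/17) → (-1, -45/17, 66/17); (3, -198/17, 10/17) → (3, -198/17, 406/17)
T4 reflect across x = 0: (-1, -45/17, 66/17) → (1, -45/17, 66/17); (3, -198/17, 406/17) → (-3, -198/17, 406/17)
T5 shear: y ← y + 2·z: (1, -45/17, 66/17) → (1, 87/17, 66/17); (-3, -198/17, 406/17) → (-3, 614/17, 406/17)

image vertices: (1, 87/17, 66/17), (-3, 614/17, 406/17)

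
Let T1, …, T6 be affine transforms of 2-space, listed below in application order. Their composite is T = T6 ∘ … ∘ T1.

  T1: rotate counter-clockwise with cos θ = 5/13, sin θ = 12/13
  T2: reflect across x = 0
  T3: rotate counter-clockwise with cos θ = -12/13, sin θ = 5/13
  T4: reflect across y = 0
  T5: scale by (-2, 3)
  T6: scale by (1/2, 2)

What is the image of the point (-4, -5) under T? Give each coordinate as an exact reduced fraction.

T(p) = (-5, -24)

T1 rotate counter-clockwise with cos θ = 5/13, sin θ = 12/13: (-4, -5) → (40/13, -73/13)
T2 reflect across x = 0: (40/13, -73/13) → (-40/13, -73/13)
T3 rotate counter-clockwise with cos θ = -12/13, sin θ = 5/13: (-40/13, -73/13) → (5, 4)
T4 reflect across y = 0: (5, 4) → (5, -4)
T5 scale by (-2, 3): (5, -4) → (-10, -12)
T6 scale by (1/2, 2): (-10, -12) → (-5, -24)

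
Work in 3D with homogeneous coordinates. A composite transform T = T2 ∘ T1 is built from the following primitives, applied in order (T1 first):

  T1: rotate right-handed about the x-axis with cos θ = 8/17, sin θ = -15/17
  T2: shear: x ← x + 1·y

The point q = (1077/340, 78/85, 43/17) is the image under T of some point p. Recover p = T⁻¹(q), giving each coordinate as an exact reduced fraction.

p = (9/4, -9/5, 2)

T1 = [1 0 0 0; 0 8/17 15/17 0; 0 -15/17 8/17 0; 0 0 0 1]
T2·T1 = [1 8/17 15/17 0; 0 8/17 15/17 0; 0 -15/17 8/17 0; 0 0 0 1]
det M = 1; M⁻¹ = [1 -1 0 0; 0 8/17 -15/17 0; 0 15/17 8/17 0; 0 0 0 1]
M⁻¹ · (1077/340, 78/85, 43/17)ᵀ = (9/4, -9/5, 2)ᵀ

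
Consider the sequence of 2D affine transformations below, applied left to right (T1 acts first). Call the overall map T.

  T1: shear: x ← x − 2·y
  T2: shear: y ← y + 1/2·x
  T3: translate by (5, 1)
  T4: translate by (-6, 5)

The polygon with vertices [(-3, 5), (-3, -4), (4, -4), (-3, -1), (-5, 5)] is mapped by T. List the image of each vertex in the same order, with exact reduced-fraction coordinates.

T1 shear: x ← x − 2·y: (-3, 5) → (-13, 5); (-3, -4) → (5, -4); (4, -4) → (12, -4); (-3, -1) → (-1, -1); (-5, 5) → (-15, 5)
T2 shear: y ← y + 1/2·x: (-13, 5) → (-13, -3/2); (5, -4) → (5, -3/2); (12, -4) → (12, 2); (-1, -1) → (-1, -3/2); (-15, 5) → (-15, -5/2)
T3 translate by (5, 1): (-13, -3/2) → (-8, -1/2); (5, -3/2) → (10, -1/2); (12, 2) → (17, 3); (-1, -3/2) → (4, -1/2); (-15, -5/2) → (-10, -3/2)
T4 translate by (-6, 5): (-8, -1/2) → (-14, 9/2); (10, -1/2) → (4, 9/2); (17, 3) → (11, 8); (4, -1/2) → (-2, 9/2); (-10, -3/2) → (-16, 7/2)

image vertices: (-14, 9/2), (4, 9/2), (11, 8), (-2, 9/2), (-16, 7/2)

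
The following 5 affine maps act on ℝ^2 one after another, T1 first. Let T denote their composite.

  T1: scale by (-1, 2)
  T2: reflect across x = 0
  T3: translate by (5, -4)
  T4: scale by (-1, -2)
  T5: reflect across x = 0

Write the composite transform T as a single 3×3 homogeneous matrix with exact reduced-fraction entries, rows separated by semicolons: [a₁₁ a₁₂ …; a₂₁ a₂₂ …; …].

T1 = [-1 0 0; 0 2 0; 0 0 1]
T2·T1 = [1 0 0; 0 2 0; 0 0 1]
T3·…·T1 = [1 0 5; 0 2 -4; 0 0 1]
T4·…·T1 = [-1 0 -5; 0 -4 8; 0 0 1]
T5·…·T1 = [1 0 5; 0 -4 8; 0 0 1]

T = [1 0 5; 0 -4 8; 0 0 1]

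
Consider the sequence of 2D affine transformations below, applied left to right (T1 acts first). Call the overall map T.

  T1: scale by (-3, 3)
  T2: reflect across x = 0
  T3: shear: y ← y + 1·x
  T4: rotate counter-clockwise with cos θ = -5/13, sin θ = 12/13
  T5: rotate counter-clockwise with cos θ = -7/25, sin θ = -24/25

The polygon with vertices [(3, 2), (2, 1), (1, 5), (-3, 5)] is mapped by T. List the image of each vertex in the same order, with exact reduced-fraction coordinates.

T1 scale by (-3, 3): (3, 2) → (-9, 6); (2, 1) → (-6, 3); (1, 5) → (-3, 15); (-3, 5) → (9, 15)
T2 reflect across x = 0: (-9, 6) → (9, 6); (-6, 3) → (6, 3); (-3, 15) → (3, 15); (9, 15) → (-9, 15)
T3 shear: y ← y + 1·x: (9, 6) → (9, 15); (6, 3) → (6, 9); (3, 15) → (3, 18); (-9, 15) → (-9, 6)
T4 rotate counter-clockwise with cos θ = -5/13, sin θ = 12/13: (9, 15) → (-225/13, 33/13); (6, 9) → (-138/13, 27/13); (3, 18) → (-231/13, -54/13); (-9, 6) → (-27/13, -138/13)
T5 rotate counter-clockwise with cos θ = -7/25, sin θ = -24/25: (-225/13, 33/13) → (2367/325, 5169/325); (-138/13, 27/13) → (1614/325, 3123/325); (-231/13, -54/13) → (321/325, 5922/325); (-27/13, -138/13) → (-3123/325, 1614/325)

image vertices: (2367/325, 5169/325), (1614/325, 3123/325), (321/325, 5922/325), (-3123/325, 1614/325)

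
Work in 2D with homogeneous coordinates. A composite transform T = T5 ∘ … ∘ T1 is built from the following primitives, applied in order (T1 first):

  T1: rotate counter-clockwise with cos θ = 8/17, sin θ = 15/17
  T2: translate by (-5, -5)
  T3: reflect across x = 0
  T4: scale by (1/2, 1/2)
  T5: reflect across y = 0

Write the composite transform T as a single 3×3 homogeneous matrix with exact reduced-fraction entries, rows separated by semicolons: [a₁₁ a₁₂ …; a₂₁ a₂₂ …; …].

T1 = [8/17 -15/17 0; 15/17 8/17 0; 0 0 1]
T2·T1 = [8/17 -15/17 -5; 15/17 8/17 -5; 0 0 1]
T3·…·T1 = [-8/17 15/17 5; 15/17 8/17 -5; 0 0 1]
T4·…·T1 = [-4/17 15/34 5/2; 15/34 4/17 -5/2; 0 0 1]
T5·…·T1 = [-4/17 15/34 5/2; -15/34 -4/17 5/2; 0 0 1]

T = [-4/17 15/34 5/2; -15/34 -4/17 5/2; 0 0 1]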